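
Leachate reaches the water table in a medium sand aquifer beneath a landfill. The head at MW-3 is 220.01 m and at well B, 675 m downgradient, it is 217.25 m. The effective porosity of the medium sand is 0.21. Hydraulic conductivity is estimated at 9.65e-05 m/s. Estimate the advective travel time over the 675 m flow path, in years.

11.4

Convert K: 9.65e-05 m/s × 86400 = 8.338 m/day.
Hydraulic gradient i = (220.01 − 217.25) / 675 = 2.76 / 675 = 0.004089.
Darcy flux q = K · i = 8.338 × 0.004089 = 0.03409 m/day.
Seepage velocity v = q / n_e = 0.03409 / 0.21 = 0.1623 m/day.
Travel time t = L / v = 675 / 0.1623 = 4158 days = 11.38 years.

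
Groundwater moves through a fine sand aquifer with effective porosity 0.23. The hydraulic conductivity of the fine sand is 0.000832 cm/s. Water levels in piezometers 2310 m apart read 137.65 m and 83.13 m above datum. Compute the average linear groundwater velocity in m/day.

0.0738

Convert K: 0.000832 cm/s × 864 = 0.7188 m/day.
Hydraulic gradient i = (137.65 − 83.13) / 2310 = 54.52 / 2310 = 0.02360.
Darcy flux q = K · i = 0.7188 × 0.02360 = 0.01697 m/day.
Seepage velocity v = q / n_e = 0.01697 / 0.23 = 0.07377 m/day.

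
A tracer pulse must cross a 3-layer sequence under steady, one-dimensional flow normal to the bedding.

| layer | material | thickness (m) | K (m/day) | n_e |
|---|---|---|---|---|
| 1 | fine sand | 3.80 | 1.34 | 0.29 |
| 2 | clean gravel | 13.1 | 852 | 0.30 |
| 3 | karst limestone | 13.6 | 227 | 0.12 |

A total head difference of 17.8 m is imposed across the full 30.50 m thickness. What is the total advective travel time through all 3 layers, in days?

With flow normal to the layers, continuity requires the same specific discharge q through every layer.
Σ(b_i/K_i) = 3.80/1.34 + 13.1/852 + 13.6/227 = 2.911 d.
q = Δh / Σ(b_i/K_i) = 17.8 / 2.911 = 6.115 m/day.
In each layer the seepage velocity is v_i = q/n_i, so the layer transit time is t_i = b_i·n_i / q:
  layer 1 (fine sand): t_1 = 3.80 × 0.29 / 6.115 = 0.1802 d
  layer 2 (clean gravel): t_2 = 13.1 × 0.30 / 6.115 = 0.6427 d
  layer 3 (karst limestone): t_3 = 13.6 × 0.12 / 6.115 = 0.2669 d
Total t = Σ t_i = 1.090 days.

1.09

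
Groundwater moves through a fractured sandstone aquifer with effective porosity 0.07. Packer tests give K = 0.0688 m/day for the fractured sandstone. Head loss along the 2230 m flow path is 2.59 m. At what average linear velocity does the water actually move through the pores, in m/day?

Hydraulic gradient i = Δh / L = 2.59 / 2230 = 0.001161.
Darcy flux q = K · i = 0.06880 × 0.001161 = 7.991e-05 m/day.
Seepage velocity v = q / n_e = 7.991e-05 / 0.07 = 0.001142 m/day.

0.00114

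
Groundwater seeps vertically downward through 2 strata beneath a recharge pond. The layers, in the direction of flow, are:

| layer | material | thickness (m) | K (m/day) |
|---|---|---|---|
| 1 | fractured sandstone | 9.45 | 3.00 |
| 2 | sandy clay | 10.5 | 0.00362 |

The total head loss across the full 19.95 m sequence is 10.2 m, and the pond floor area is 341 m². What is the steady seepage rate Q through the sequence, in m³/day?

1.20

Flow is perpendicular to layering, so the layers act in series and the equivalent K is the thickness-weighted harmonic mean.
Total thickness L = 9.45 + 10.5 = 19.95 m.
Σ(b_i/K_i) = 9.45/3.00 + 10.5/0.00362 = 2904 d.
K_eq = L / Σ(b_i/K_i) = 19.95 / 2904 = 0.006871 m/day.
Q = K_eq · A · (Δh/L) = 0.006871 × 341 × (10.2/19.95) = 1.198 m³/day.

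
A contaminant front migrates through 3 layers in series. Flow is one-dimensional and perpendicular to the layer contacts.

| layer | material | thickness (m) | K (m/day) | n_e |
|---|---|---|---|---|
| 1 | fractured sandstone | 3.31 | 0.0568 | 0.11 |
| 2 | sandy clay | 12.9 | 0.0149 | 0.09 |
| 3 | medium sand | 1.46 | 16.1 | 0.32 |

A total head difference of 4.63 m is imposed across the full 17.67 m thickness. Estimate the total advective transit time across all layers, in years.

With flow normal to the layers, continuity requires the same specific discharge q through every layer.
Σ(b_i/K_i) = 3.31/0.0568 + 12.9/0.0149 + 1.46/16.1 = 924.1 d.
q = Δh / Σ(b_i/K_i) = 4.63 / 924.1 = 0.005010 m/day.
In each layer the seepage velocity is v_i = q/n_i, so the layer transit time is t_i = b_i·n_i / q:
  layer 1 (fractured sandstone): t_1 = 3.31 × 0.11 / 0.005010 = 72.67 d
  layer 2 (sandy clay): t_2 = 12.9 × 0.09 / 0.005010 = 231.7 d
  layer 3 (medium sand): t_3 = 1.46 × 0.32 / 0.005010 = 93.25 d
Total t = Σ t_i = 397.7 days = 1.089 years.

1.09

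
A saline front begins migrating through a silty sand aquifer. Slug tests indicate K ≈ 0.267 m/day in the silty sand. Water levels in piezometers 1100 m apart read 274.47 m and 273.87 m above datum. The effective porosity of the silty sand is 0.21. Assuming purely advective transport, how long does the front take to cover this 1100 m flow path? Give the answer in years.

Hydraulic gradient i = (274.47 − 273.87) / 1100 = 0.6 / 1100 = 0.0005455.
Darcy flux q = K · i = 0.2670 × 0.0005455 = 0.0001456 m/day.
Seepage velocity v = q / n_e = 0.0001456 / 0.21 = 0.0006935 m/day.
Travel time t = L / v = 1100 / 0.0006935 = 1.586e+06 days = 4343 years.

4340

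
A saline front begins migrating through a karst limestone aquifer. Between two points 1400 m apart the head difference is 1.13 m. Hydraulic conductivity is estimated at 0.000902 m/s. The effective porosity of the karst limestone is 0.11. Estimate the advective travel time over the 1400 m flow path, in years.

Convert K: 0.000902 m/s × 86400 = 77.93 m/day.
Hydraulic gradient i = Δh / L = 1.13 / 1400 = 0.0008071.
Darcy flux q = K · i = 77.93 × 0.0008071 = 0.06290 m/day.
Seepage velocity v = q / n_e = 0.06290 / 0.11 = 0.5718 m/day.
Travel time t = L / v = 1400 / 0.5718 = 2448 days = 6.703 years.

6.70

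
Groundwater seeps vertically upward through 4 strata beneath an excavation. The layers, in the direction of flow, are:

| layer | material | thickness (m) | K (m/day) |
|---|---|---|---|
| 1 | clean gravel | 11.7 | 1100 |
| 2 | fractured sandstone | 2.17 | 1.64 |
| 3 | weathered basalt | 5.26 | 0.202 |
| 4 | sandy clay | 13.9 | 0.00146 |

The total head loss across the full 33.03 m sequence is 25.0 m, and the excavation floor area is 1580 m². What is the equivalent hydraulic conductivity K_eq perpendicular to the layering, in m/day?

0.00346

Flow is perpendicular to layering, so the layers act in series and the equivalent K is the thickness-weighted harmonic mean.
Total thickness L = 11.7 + 2.17 + 5.26 + 13.9 = 33.03 m.
Σ(b_i/K_i) = 11.7/1100 + 2.17/1.64 + 5.26/0.202 + 13.9/0.00146 = 9548 d.
K_eq = L / Σ(b_i/K_i) = 33.03 / 9548 = 0.003459 m/day.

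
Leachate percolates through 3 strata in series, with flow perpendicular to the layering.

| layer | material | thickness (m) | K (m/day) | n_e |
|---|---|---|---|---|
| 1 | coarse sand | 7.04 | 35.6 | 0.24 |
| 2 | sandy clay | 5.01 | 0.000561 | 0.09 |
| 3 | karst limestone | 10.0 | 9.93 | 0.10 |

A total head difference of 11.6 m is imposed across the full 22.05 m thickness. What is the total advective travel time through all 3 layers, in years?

With flow normal to the layers, continuity requires the same specific discharge q through every layer.
Σ(b_i/K_i) = 7.04/35.6 + 5.01/0.000561 + 10.0/9.93 = 8932 d.
q = Δh / Σ(b_i/K_i) = 11.6 / 8932 = 0.001299 m/day.
In each layer the seepage velocity is v_i = q/n_i, so the layer transit time is t_i = b_i·n_i / q:
  layer 1 (coarse sand): t_1 = 7.04 × 0.24 / 0.001299 = 1301 d
  layer 2 (sandy clay): t_2 = 5.01 × 0.09 / 0.001299 = 347.2 d
  layer 3 (karst limestone): t_3 = 10.0 × 0.10 / 0.001299 = 770.0 d
Total t = Σ t_i = 2418 days = 6.620 years.

6.62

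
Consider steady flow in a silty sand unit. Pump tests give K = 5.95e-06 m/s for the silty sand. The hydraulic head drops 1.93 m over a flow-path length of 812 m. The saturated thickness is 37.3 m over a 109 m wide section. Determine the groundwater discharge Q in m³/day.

4.97

Convert K: 5.95e-06 m/s × 86400 = 0.5141 m/day.
Cross-sectional area A = 109 × 37.3 = 4066 m².
Hydraulic gradient i = Δh / L = 1.93 / 812 = 0.002377.
Darcy's law: Q = K · A · i = 0.5141 × 4066 × 0.002377 = 4.968 m³/day.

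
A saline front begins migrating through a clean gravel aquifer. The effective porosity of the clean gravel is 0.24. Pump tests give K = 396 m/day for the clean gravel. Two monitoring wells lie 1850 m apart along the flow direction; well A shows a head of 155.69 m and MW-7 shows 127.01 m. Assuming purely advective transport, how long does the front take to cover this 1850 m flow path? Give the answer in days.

Hydraulic gradient i = (155.69 − 127.01) / 1850 = 28.68 / 1850 = 0.01550.
Darcy flux q = K · i = 396.0 × 0.01550 = 6.139 m/day.
Seepage velocity v = q / n_e = 6.139 / 0.24 = 25.58 m/day.
Travel time t = L / v = 1850 / 25.58 = 72.32 days.

72.3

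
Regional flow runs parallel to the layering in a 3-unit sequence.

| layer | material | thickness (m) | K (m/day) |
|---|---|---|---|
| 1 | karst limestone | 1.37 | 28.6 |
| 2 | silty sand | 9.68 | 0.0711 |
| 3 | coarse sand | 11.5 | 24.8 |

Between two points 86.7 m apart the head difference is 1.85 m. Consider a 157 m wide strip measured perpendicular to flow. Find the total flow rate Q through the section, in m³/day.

1090

Flow is parallel to layering, so each bed carries its own Darcy discharge and the transmissivities add.
Σ(K_i·b_i) = 28.6×1.37 + 0.0711×9.68 + 24.8×11.5 = 325.1 m²/day.
Hydraulic gradient i = Δh / L = 1.85 / 86.7 = 0.02134.
Q = Σ(K_i·b_i) · W · i = 325.1 × 157 × 0.02134 = 1089 m³/day.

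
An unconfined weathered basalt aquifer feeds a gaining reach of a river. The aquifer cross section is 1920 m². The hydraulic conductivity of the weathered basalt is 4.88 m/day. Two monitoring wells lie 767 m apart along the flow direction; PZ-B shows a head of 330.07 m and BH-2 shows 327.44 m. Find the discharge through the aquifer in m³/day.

Hydraulic gradient i = (330.07 − 327.44) / 767 = 2.63 / 767 = 0.003429.
Darcy's law: Q = K · A · i = 4.880 × 1920 × 0.003429 = 32.13 m³/day.

32.1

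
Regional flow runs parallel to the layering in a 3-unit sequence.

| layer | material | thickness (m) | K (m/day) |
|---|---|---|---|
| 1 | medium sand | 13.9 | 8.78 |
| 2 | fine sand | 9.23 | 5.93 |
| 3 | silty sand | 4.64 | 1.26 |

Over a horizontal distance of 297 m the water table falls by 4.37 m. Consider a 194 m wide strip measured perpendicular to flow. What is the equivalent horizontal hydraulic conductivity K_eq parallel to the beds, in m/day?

6.58

Flow is parallel to layering, so each bed carries its own Darcy discharge and the transmissivities add.
Σ(K_i·b_i) = 8.78×13.9 + 5.93×9.23 + 1.26×4.64 = 182.6 m²/day.
Total thickness b = 27.77 m, so K_eq = Σ(K_i·b_i)/b = 6.576 m/day.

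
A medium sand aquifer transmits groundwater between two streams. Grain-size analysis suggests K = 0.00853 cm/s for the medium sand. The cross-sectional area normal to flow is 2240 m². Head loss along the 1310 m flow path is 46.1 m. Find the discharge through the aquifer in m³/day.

Convert K: 0.00853 cm/s × 864 = 7.370 m/day.
Hydraulic gradient i = Δh / L = 46.1 / 1310 = 0.03519.
Darcy's law: Q = K · A · i = 7.370 × 2240 × 0.03519 = 581.0 m³/day.

581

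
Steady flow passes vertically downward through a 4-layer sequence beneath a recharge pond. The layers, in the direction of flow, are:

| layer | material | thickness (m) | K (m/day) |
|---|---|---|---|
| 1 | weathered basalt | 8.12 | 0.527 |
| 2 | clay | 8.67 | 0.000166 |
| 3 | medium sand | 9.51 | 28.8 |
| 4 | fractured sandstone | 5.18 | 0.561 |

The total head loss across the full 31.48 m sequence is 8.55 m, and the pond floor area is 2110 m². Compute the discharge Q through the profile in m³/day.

0.345

Flow is perpendicular to layering, so the layers act in series and the equivalent K is the thickness-weighted harmonic mean.
Total thickness L = 8.12 + 8.67 + 9.51 + 5.18 = 31.48 m.
Σ(b_i/K_i) = 8.12/0.527 + 8.67/0.000166 + 9.51/28.8 + 5.18/0.561 = 52254 d.
K_eq = L / Σ(b_i/K_i) = 31.48 / 52254 = 0.0006024 m/day.
Q = K_eq · A · (Δh/L) = 0.0006024 × 2110 × (8.55/31.48) = 0.3452 m³/day.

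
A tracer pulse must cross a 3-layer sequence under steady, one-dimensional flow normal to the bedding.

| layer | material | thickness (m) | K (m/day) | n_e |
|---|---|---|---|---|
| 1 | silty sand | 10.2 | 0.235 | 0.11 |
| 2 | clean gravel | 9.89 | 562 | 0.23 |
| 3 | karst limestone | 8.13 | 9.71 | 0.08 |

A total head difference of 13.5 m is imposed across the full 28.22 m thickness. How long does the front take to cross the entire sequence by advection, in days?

With flow normal to the layers, continuity requires the same specific discharge q through every layer.
Σ(b_i/K_i) = 10.2/0.235 + 9.89/562 + 8.13/9.71 = 44.26 d.
q = Δh / Σ(b_i/K_i) = 13.5 / 44.26 = 0.3050 m/day.
In each layer the seepage velocity is v_i = q/n_i, so the layer transit time is t_i = b_i·n_i / q:
  layer 1 (silty sand): t_1 = 10.2 × 0.11 / 0.3050 = 3.678 d
  layer 2 (clean gravel): t_2 = 9.89 × 0.23 / 0.3050 = 7.458 d
  layer 3 (karst limestone): t_3 = 8.13 × 0.08 / 0.3050 = 2.132 d
Total t = Σ t_i = 13.27 days.

13.3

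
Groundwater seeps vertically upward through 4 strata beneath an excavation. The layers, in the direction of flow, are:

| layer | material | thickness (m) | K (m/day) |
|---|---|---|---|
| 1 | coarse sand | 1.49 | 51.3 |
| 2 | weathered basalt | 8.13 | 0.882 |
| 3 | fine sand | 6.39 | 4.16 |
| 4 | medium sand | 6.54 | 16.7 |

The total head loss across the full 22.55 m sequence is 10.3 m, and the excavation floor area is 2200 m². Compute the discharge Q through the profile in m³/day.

Flow is perpendicular to layering, so the layers act in series and the equivalent K is the thickness-weighted harmonic mean.
Total thickness L = 1.49 + 8.13 + 6.39 + 6.54 = 22.55 m.
Σ(b_i/K_i) = 1.49/51.3 + 8.13/0.882 + 6.39/4.16 + 6.54/16.7 = 11.17 d.
K_eq = L / Σ(b_i/K_i) = 22.55 / 11.17 = 2.018 m/day.
Q = K_eq · A · (Δh/L) = 2.018 × 2200 × (10.3/22.55) = 2028 m³/day.

2030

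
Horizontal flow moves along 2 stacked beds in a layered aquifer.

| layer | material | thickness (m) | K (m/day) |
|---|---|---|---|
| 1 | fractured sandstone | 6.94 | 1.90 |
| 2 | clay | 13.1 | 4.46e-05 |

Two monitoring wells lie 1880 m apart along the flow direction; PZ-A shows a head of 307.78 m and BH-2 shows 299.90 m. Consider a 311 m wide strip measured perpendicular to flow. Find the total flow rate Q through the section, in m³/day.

Flow is parallel to layering, so each bed carries its own Darcy discharge and the transmissivities add.
Σ(K_i·b_i) = 1.90×6.94 + 4.46e-05×13.1 = 13.19 m²/day.
Hydraulic gradient i = (307.78 − 299.90) / 1880 = 7.88 / 1880 = 0.004191.
Q = Σ(K_i·b_i) · W · i = 13.19 × 311 × 0.004191 = 17.19 m³/day.

17.2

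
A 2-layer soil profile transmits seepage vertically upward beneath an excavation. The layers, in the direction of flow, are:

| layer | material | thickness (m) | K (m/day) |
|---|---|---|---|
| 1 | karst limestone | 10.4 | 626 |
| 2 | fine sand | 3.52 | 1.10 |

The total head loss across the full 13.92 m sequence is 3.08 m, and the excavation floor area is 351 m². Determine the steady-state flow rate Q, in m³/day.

Flow is perpendicular to layering, so the layers act in series and the equivalent K is the thickness-weighted harmonic mean.
Total thickness L = 10.4 + 3.52 = 13.92 m.
Σ(b_i/K_i) = 10.4/626 + 3.52/1.10 = 3.217 d.
K_eq = L / Σ(b_i/K_i) = 13.92 / 3.217 = 4.328 m/day.
Q = K_eq · A · (Δh/L) = 4.328 × 351 × (3.08/13.92) = 336.1 m³/day.

336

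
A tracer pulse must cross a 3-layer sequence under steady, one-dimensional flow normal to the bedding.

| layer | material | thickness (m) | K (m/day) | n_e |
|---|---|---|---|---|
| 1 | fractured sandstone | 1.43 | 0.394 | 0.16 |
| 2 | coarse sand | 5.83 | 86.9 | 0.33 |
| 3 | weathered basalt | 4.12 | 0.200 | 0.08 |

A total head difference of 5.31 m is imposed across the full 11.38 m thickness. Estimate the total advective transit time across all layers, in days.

With flow normal to the layers, continuity requires the same specific discharge q through every layer.
Σ(b_i/K_i) = 1.43/0.394 + 5.83/86.9 + 4.12/0.200 = 24.30 d.
q = Δh / Σ(b_i/K_i) = 5.31 / 24.30 = 0.2185 m/day.
In each layer the seepage velocity is v_i = q/n_i, so the layer transit time is t_i = b_i·n_i / q:
  layer 1 (fractured sandstone): t_1 = 1.43 × 0.16 / 0.2185 = 1.047 d
  layer 2 (coarse sand): t_2 = 5.83 × 0.33 / 0.2185 = 8.803 d
  layer 3 (weathered basalt): t_3 = 4.12 × 0.08 / 0.2185 = 1.508 d
Total t = Σ t_i = 11.36 days.

11.4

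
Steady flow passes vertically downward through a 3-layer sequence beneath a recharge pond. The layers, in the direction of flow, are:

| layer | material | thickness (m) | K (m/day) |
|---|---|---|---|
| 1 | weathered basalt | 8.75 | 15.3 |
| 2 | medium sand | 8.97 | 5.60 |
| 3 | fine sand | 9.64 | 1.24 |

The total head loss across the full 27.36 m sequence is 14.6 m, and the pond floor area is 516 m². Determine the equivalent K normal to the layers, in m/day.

Flow is perpendicular to layering, so the layers act in series and the equivalent K is the thickness-weighted harmonic mean.
Total thickness L = 8.75 + 8.97 + 9.64 = 27.36 m.
Σ(b_i/K_i) = 8.75/15.3 + 8.97/5.60 + 9.64/1.24 = 9.948 d.
K_eq = L / Σ(b_i/K_i) = 27.36 / 9.948 = 2.750 m/day.

2.75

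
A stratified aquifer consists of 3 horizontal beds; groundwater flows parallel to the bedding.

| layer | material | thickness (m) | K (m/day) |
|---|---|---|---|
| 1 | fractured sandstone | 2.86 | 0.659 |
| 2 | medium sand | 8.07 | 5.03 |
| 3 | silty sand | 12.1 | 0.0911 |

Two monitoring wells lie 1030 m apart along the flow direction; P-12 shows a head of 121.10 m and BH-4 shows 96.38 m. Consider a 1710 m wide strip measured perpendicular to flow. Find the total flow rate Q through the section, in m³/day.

Flow is parallel to layering, so each bed carries its own Darcy discharge and the transmissivities add.
Σ(K_i·b_i) = 0.659×2.86 + 5.03×8.07 + 0.0911×12.1 = 43.58 m²/day.
Hydraulic gradient i = (121.10 − 96.38) / 1030 = 24.72 / 1030 = 0.02400.
Q = Σ(K_i·b_i) · W · i = 43.58 × 1710 × 0.02400 = 1788 m³/day.

1790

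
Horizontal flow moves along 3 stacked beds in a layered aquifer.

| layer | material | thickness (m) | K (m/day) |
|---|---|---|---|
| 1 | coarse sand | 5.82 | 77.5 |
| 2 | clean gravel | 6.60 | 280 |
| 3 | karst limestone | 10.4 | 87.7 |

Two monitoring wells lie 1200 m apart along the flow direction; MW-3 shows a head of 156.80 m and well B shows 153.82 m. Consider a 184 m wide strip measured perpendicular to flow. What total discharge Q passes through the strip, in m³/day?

Flow is parallel to layering, so each bed carries its own Darcy discharge and the transmissivities add.
Σ(K_i·b_i) = 77.5×5.82 + 280×6.60 + 87.7×10.4 = 3211 m²/day.
Hydraulic gradient i = (156.80 − 153.82) / 1200 = 2.98 / 1200 = 0.002483.
Q = Σ(K_i·b_i) · W · i = 3211 × 184 × 0.002483 = 1467 m³/day.

1470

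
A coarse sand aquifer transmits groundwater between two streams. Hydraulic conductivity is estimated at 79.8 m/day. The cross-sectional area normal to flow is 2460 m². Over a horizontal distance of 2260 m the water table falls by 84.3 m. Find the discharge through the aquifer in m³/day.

7320

Hydraulic gradient i = Δh / L = 84.3 / 2260 = 0.03730.
Darcy's law: Q = K · A · i = 79.80 × 2460 × 0.03730 = 7322 m³/day.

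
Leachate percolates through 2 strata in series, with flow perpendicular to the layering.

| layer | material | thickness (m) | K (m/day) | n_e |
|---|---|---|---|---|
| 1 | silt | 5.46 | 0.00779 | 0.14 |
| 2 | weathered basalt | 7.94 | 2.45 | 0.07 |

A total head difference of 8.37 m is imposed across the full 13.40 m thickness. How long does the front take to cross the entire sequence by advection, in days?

With flow normal to the layers, continuity requires the same specific discharge q through every layer.
Σ(b_i/K_i) = 5.46/0.00779 + 7.94/2.45 = 704.1 d.
q = Δh / Σ(b_i/K_i) = 8.37 / 704.1 = 0.01189 m/day.
In each layer the seepage velocity is v_i = q/n_i, so the layer transit time is t_i = b_i·n_i / q:
  layer 1 (silt): t_1 = 5.46 × 0.14 / 0.01189 = 64.31 d
  layer 2 (weathered basalt): t_2 = 7.94 × 0.07 / 0.01189 = 46.76 d
Total t = Σ t_i = 111.1 days.

111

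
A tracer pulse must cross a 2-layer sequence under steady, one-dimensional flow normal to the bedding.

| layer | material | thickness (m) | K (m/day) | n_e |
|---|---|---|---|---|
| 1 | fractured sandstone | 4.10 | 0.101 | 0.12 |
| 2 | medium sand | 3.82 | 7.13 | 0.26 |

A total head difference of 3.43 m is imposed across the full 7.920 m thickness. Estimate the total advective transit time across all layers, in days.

With flow normal to the layers, continuity requires the same specific discharge q through every layer.
Σ(b_i/K_i) = 4.10/0.101 + 3.82/7.13 = 41.13 d.
q = Δh / Σ(b_i/K_i) = 3.43 / 41.13 = 0.08339 m/day.
In each layer the seepage velocity is v_i = q/n_i, so the layer transit time is t_i = b_i·n_i / q:
  layer 1 (fractured sandstone): t_1 = 4.10 × 0.12 / 0.08339 = 5.900 d
  layer 2 (medium sand): t_2 = 3.82 × 0.26 / 0.08339 = 11.91 d
Total t = Σ t_i = 17.81 days.

17.8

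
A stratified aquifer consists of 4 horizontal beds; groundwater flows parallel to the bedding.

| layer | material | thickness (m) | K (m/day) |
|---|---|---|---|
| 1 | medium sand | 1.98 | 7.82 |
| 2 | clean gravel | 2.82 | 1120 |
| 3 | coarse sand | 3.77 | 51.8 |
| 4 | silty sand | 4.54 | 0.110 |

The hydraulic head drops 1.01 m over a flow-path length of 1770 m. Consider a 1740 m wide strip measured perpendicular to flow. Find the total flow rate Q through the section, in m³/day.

3350

Flow is parallel to layering, so each bed carries its own Darcy discharge and the transmissivities add.
Σ(K_i·b_i) = 7.82×1.98 + 1120×2.82 + 51.8×3.77 + 0.110×4.54 = 3370 m²/day.
Hydraulic gradient i = Δh / L = 1.01 / 1770 = 0.0005706.
Q = Σ(K_i·b_i) · W · i = 3370 × 1740 × 0.0005706 = 3346 m³/day.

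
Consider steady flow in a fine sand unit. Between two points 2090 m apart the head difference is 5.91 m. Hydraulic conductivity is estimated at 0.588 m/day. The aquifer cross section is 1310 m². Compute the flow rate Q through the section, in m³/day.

Hydraulic gradient i = Δh / L = 5.91 / 2090 = 0.002828.
Darcy's law: Q = K · A · i = 0.5880 × 1310 × 0.002828 = 2.178 m³/day.

2.18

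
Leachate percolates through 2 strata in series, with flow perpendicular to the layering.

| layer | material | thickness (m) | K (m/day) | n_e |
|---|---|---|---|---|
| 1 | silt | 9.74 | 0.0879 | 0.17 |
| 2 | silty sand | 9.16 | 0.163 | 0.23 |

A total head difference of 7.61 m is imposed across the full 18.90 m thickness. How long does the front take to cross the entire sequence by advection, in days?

82.6

With flow normal to the layers, continuity requires the same specific discharge q through every layer.
Σ(b_i/K_i) = 9.74/0.0879 + 9.16/0.163 = 167.0 d.
q = Δh / Σ(b_i/K_i) = 7.61 / 167.0 = 0.04557 m/day.
In each layer the seepage velocity is v_i = q/n_i, so the layer transit time is t_i = b_i·n_i / q:
  layer 1 (silt): t_1 = 9.74 × 0.17 / 0.04557 = 36.34 d
  layer 2 (silty sand): t_2 = 9.16 × 0.23 / 0.04557 = 46.23 d
Total t = Σ t_i = 82.57 days.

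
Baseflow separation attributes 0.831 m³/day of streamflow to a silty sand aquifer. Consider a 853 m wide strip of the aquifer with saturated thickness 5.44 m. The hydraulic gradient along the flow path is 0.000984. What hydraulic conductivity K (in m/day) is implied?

Cross-sectional area A = 853 × 5.44 = 4640 m².
Hydraulic gradient i = 0.000984.
From Q = K·A·i, K = Q / (A·i) = 0.831 / (4640 × 0.0009840) = 0.1820 m/day.

0.182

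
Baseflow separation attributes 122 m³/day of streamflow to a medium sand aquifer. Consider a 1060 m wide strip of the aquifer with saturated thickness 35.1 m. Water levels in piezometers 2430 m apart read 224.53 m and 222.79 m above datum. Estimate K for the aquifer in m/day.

4.58

Cross-sectional area A = 1060 × 35.1 = 37206 m².
Hydraulic gradient i = (224.53 − 222.79) / 2430 = 1.74 / 2430 = 0.0007160.
From Q = K·A·i, K = Q / (A·i) = 122 / (37206 × 0.0007160) = 4.579 m/day.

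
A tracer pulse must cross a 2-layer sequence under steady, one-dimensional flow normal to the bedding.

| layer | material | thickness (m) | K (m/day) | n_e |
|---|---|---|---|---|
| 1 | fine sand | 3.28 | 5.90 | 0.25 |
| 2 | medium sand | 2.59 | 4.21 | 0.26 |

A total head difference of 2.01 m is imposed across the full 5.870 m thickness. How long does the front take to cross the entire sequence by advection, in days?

With flow normal to the layers, continuity requires the same specific discharge q through every layer.
Σ(b_i/K_i) = 3.28/5.90 + 2.59/4.21 = 1.171 d.
q = Δh / Σ(b_i/K_i) = 2.01 / 1.171 = 1.716 m/day.
In each layer the seepage velocity is v_i = q/n_i, so the layer transit time is t_i = b_i·n_i / q:
  layer 1 (fine sand): t_1 = 3.28 × 0.25 / 1.716 = 0.4778 d
  layer 2 (medium sand): t_2 = 2.59 × 0.26 / 1.716 = 0.3924 d
Total t = Σ t_i = 0.8701 days.

0.870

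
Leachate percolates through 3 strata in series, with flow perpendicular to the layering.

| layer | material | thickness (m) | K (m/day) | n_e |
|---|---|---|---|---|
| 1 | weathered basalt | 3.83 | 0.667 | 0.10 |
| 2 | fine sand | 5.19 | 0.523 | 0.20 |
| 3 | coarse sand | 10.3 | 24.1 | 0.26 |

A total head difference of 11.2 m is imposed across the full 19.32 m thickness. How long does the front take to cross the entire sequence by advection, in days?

5.89

With flow normal to the layers, continuity requires the same specific discharge q through every layer.
Σ(b_i/K_i) = 3.83/0.667 + 5.19/0.523 + 10.3/24.1 = 16.09 d.
q = Δh / Σ(b_i/K_i) = 11.2 / 16.09 = 0.6960 m/day.
In each layer the seepage velocity is v_i = q/n_i, so the layer transit time is t_i = b_i·n_i / q:
  layer 1 (weathered basalt): t_1 = 3.83 × 0.10 / 0.6960 = 0.5503 d
  layer 2 (fine sand): t_2 = 5.19 × 0.20 / 0.6960 = 1.491 d
  layer 3 (coarse sand): t_3 = 10.3 × 0.26 / 0.6960 = 3.848 d
Total t = Σ t_i = 5.890 days.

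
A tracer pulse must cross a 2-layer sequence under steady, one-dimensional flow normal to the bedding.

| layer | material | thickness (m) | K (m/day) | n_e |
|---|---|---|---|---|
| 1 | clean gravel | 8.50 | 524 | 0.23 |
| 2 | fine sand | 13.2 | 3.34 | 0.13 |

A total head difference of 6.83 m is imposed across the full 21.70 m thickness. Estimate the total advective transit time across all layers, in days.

2.13

With flow normal to the layers, continuity requires the same specific discharge q through every layer.
Σ(b_i/K_i) = 8.50/524 + 13.2/3.34 = 3.968 d.
q = Δh / Σ(b_i/K_i) = 6.83 / 3.968 = 1.721 m/day.
In each layer the seepage velocity is v_i = q/n_i, so the layer transit time is t_i = b_i·n_i / q:
  layer 1 (clean gravel): t_1 = 8.50 × 0.23 / 1.721 = 1.136 d
  layer 2 (fine sand): t_2 = 13.2 × 0.13 / 1.721 = 0.9970 d
Total t = Σ t_i = 2.133 days.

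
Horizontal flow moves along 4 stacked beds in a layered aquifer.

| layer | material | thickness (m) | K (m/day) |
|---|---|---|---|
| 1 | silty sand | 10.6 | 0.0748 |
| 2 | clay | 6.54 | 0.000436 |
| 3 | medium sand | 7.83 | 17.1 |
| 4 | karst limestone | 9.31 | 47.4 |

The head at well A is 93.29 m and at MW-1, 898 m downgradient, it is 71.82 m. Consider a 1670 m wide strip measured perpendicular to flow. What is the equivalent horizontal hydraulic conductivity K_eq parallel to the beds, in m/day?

16.8

Flow is parallel to layering, so each bed carries its own Darcy discharge and the transmissivities add.
Σ(K_i·b_i) = 0.0748×10.6 + 0.000436×6.54 + 17.1×7.83 + 47.4×9.31 = 576.0 m²/day.
Total thickness b = 34.28 m, so K_eq = Σ(K_i·b_i)/b = 16.80 m/day.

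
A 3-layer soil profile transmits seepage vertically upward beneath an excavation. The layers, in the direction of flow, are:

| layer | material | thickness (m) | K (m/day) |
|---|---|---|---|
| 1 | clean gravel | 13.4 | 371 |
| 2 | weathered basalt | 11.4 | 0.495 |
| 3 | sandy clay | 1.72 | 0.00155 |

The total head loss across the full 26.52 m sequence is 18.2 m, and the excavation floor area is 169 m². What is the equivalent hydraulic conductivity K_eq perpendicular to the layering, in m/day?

Flow is perpendicular to layering, so the layers act in series and the equivalent K is the thickness-weighted harmonic mean.
Total thickness L = 13.4 + 11.4 + 1.72 = 26.52 m.
Σ(b_i/K_i) = 13.4/371 + 11.4/0.495 + 1.72/0.00155 = 1133 d.
K_eq = L / Σ(b_i/K_i) = 26.52 / 1133 = 0.02341 m/day.

0.0234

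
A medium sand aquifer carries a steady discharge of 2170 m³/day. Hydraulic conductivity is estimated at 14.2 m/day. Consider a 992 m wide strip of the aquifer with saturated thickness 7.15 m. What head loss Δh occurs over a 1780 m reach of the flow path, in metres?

38.4

Cross-sectional area A = 992 × 7.15 = 7093 m².
From Q = K·A·i, i = Q / (K·A) = 2170 / (14.20 × 7093) = 0.02155.
Head loss Δh = i · L = 0.02155 × 1780 = 38.35 m.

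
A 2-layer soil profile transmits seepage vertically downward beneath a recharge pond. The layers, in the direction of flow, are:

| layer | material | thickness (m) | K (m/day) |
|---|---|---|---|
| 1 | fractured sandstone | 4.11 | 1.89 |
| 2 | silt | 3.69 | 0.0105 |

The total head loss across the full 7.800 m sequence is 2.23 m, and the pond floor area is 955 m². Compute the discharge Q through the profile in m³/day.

Flow is perpendicular to layering, so the layers act in series and the equivalent K is the thickness-weighted harmonic mean.
Total thickness L = 4.11 + 3.69 = 7.800 m.
Σ(b_i/K_i) = 4.11/1.89 + 3.69/0.0105 = 353.6 d.
K_eq = L / Σ(b_i/K_i) = 7.800 / 353.6 = 0.02206 m/day.
Q = K_eq · A · (Δh/L) = 0.02206 × 955 × (2.23/7.800) = 6.023 m³/day.

6.02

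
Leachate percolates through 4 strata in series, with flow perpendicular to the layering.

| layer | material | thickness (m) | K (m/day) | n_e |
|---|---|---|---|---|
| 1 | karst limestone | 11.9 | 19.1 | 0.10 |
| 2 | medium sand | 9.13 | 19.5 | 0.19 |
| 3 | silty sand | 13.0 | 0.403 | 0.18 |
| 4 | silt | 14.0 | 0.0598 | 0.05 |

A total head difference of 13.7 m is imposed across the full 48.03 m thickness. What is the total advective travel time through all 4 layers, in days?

116

With flow normal to the layers, continuity requires the same specific discharge q through every layer.
Σ(b_i/K_i) = 11.9/19.1 + 9.13/19.5 + 13.0/0.403 + 14.0/0.0598 = 267.5 d.
q = Δh / Σ(b_i/K_i) = 13.7 / 267.5 = 0.05122 m/day.
In each layer the seepage velocity is v_i = q/n_i, so the layer transit time is t_i = b_i·n_i / q:
  layer 1 (karst limestone): t_1 = 11.9 × 0.10 / 0.05122 = 23.23 d
  layer 2 (medium sand): t_2 = 9.13 × 0.19 / 0.05122 = 33.87 d
  layer 3 (silty sand): t_3 = 13.0 × 0.18 / 0.05122 = 45.68 d
  layer 4 (silt): t_4 = 14.0 × 0.05 / 0.05122 = 13.67 d
Total t = Σ t_i = 116.4 days.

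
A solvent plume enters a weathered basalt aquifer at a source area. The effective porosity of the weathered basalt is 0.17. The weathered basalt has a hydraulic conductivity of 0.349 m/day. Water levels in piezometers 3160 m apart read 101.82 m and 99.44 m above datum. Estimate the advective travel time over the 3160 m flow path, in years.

Hydraulic gradient i = (101.82 − 99.44) / 3160 = 2.38 / 3160 = 0.0007532.
Darcy flux q = K · i = 0.3490 × 0.0007532 = 0.0002629 m/day.
Seepage velocity v = q / n_e = 0.0002629 / 0.17 = 0.001546 m/day.
Travel time t = L / v = 3160 / 0.001546 = 2.044e+06 days = 5595 years.

5600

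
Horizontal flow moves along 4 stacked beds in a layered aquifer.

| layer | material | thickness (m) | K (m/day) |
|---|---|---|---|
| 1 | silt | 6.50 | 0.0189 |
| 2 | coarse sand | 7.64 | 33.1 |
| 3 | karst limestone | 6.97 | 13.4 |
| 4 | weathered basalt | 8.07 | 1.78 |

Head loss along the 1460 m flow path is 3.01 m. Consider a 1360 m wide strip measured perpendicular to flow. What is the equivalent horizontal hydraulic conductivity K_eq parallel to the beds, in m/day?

12.4

Flow is parallel to layering, so each bed carries its own Darcy discharge and the transmissivities add.
Σ(K_i·b_i) = 0.0189×6.50 + 33.1×7.64 + 13.4×6.97 + 1.78×8.07 = 360.8 m²/day.
Total thickness b = 29.18 m, so K_eq = Σ(K_i·b_i)/b = 12.36 m/day.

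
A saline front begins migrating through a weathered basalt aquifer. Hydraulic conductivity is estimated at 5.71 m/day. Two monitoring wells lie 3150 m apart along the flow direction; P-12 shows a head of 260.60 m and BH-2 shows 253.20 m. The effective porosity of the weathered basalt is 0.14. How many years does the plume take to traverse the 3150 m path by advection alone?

90.0

Hydraulic gradient i = (260.60 − 253.20) / 3150 = 7.4 / 3150 = 0.002349.
Darcy flux q = K · i = 5.710 × 0.002349 = 0.01341 m/day.
Seepage velocity v = q / n_e = 0.01341 / 0.14 = 0.09581 m/day.
Travel time t = L / v = 3150 / 0.09581 = 32876 days = 90.01 years.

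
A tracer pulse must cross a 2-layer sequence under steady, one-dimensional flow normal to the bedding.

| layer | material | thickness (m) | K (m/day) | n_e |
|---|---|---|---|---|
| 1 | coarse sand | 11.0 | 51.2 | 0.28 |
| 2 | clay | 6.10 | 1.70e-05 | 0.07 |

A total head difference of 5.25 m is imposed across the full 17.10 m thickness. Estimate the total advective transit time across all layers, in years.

With flow normal to the layers, continuity requires the same specific discharge q through every layer.
Σ(b_i/K_i) = 11.0/51.2 + 6.10/1.70e-05 = 3.588e+05 d.
q = Δh / Σ(b_i/K_i) = 5.25 / 3.588e+05 = 1.463e-05 m/day.
In each layer the seepage velocity is v_i = q/n_i, so the layer transit time is t_i = b_i·n_i / q:
  layer 1 (coarse sand): t_1 = 11.0 × 0.28 / 1.463e-05 = 2.105e+05 d
  layer 2 (clay): t_2 = 6.10 × 0.07 / 1.463e-05 = 29184 d
Total t = Σ t_i = 2.397e+05 days = 656.2 years.

656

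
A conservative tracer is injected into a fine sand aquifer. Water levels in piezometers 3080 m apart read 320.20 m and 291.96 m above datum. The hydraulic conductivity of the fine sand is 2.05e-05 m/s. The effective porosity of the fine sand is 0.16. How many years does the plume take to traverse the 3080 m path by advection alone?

83.1

Convert K: 2.05e-05 m/s × 86400 = 1.771 m/day.
Hydraulic gradient i = (320.20 − 291.96) / 3080 = 28.24 / 3080 = 0.009169.
Darcy flux q = K · i = 1.771 × 0.009169 = 0.01624 m/day.
Seepage velocity v = q / n_e = 0.01624 / 0.16 = 0.1015 m/day.
Travel time t = L / v = 3080 / 0.1015 = 30345 days = 83.08 years.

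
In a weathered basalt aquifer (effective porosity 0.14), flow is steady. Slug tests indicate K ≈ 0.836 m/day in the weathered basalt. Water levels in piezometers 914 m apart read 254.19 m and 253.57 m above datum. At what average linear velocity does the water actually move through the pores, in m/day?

Hydraulic gradient i = (254.19 − 253.57) / 914 = 0.62 / 914 = 0.0006783.
Darcy flux q = K · i = 0.8360 × 0.0006783 = 0.0005671 m/day.
Seepage velocity v = q / n_e = 0.0005671 / 0.14 = 0.004051 m/day.

0.00405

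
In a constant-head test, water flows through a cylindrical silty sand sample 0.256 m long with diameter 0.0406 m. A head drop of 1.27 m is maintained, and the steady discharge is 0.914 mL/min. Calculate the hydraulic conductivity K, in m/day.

Cross-sectional area A = π·(d/2)² = π × (0.0406/2)² = 0.001295 m².
Convert discharge: 0.914 mL/min = 1.523e-08 m³/s.
Darcy's law rearranged: K = Q·L / (A·Δh) = 1.523e-08 × 0.256 / (0.001295 × 1.27) = 2.372e-06 m/s = 0.2049 m/day.

0.205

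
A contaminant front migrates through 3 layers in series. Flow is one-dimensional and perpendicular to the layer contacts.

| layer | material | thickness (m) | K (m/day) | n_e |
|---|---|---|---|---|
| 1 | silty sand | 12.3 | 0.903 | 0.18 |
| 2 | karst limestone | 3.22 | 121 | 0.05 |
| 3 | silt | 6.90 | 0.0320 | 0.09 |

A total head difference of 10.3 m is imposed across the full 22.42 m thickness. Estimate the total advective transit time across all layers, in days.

66.7

With flow normal to the layers, continuity requires the same specific discharge q through every layer.
Σ(b_i/K_i) = 12.3/0.903 + 3.22/121 + 6.90/0.0320 = 229.3 d.
q = Δh / Σ(b_i/K_i) = 10.3 / 229.3 = 0.04492 m/day.
In each layer the seepage velocity is v_i = q/n_i, so the layer transit time is t_i = b_i·n_i / q:
  layer 1 (silty sand): t_1 = 12.3 × 0.18 / 0.04492 = 49.28 d
  layer 2 (karst limestone): t_2 = 3.22 × 0.05 / 0.04492 = 3.584 d
  layer 3 (silt): t_3 = 6.90 × 0.09 / 0.04492 = 13.82 d
Total t = Σ t_i = 66.69 days.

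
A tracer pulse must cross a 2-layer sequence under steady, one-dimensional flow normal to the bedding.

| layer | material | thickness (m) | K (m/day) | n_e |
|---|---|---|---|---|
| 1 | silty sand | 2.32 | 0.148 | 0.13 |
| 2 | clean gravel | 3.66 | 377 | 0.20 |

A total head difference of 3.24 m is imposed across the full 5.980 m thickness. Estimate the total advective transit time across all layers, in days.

With flow normal to the layers, continuity requires the same specific discharge q through every layer.
Σ(b_i/K_i) = 2.32/0.148 + 3.66/377 = 15.69 d.
q = Δh / Σ(b_i/K_i) = 3.24 / 15.69 = 0.2066 m/day.
In each layer the seepage velocity is v_i = q/n_i, so the layer transit time is t_i = b_i·n_i / q:
  layer 1 (silty sand): t_1 = 2.32 × 0.13 / 0.2066 = 1.460 d
  layer 2 (clean gravel): t_2 = 3.66 × 0.20 / 0.2066 = 3.544 d
Total t = Σ t_i = 5.004 days.

5.00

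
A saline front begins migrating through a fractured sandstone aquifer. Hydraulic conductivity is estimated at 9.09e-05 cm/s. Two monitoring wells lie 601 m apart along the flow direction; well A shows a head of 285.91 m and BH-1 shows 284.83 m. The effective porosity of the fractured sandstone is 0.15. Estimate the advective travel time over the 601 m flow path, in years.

Convert K: 9.09e-05 cm/s × 864 = 0.07854 m/day.
Hydraulic gradient i = (285.91 − 284.83) / 601 = 1.08 / 601 = 0.001797.
Darcy flux q = K · i = 0.07854 × 0.001797 = 0.0001411 m/day.
Seepage velocity v = q / n_e = 0.0001411 / 0.15 = 0.0009409 m/day.
Travel time t = L / v = 601 / 0.0009409 = 6.388e+05 days = 1749 years.

1750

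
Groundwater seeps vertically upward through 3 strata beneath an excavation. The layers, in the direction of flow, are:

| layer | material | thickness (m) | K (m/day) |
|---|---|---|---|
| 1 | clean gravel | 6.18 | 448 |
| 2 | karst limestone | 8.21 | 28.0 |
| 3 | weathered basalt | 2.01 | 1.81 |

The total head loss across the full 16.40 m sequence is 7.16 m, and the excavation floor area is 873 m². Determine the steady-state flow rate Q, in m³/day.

Flow is perpendicular to layering, so the layers act in series and the equivalent K is the thickness-weighted harmonic mean.
Total thickness L = 6.18 + 8.21 + 2.01 = 16.40 m.
Σ(b_i/K_i) = 6.18/448 + 8.21/28.0 + 2.01/1.81 = 1.418 d.
K_eq = L / Σ(b_i/K_i) = 16.40 / 1.418 = 11.57 m/day.
Q = K_eq · A · (Δh/L) = 11.57 × 873 × (7.16/16.40) = 4410 m³/day.

4410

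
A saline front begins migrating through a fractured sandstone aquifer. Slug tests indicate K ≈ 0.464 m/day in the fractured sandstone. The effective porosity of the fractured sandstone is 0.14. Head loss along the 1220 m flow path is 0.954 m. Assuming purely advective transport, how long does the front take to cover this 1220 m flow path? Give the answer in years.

1290

Hydraulic gradient i = Δh / L = 0.954 / 1220 = 0.0007820.
Darcy flux q = K · i = 0.4640 × 0.0007820 = 0.0003628 m/day.
Seepage velocity v = q / n_e = 0.0003628 / 0.14 = 0.002592 m/day.
Travel time t = L / v = 1220 / 0.002592 = 4.707e+05 days = 1289 years.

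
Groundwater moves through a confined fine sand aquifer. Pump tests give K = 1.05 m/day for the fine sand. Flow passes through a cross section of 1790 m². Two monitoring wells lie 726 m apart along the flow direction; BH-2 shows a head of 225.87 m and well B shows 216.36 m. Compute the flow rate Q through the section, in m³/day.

Hydraulic gradient i = (225.87 − 216.36) / 726 = 9.51 / 726 = 0.01310.
Darcy's law: Q = K · A · i = 1.050 × 1790 × 0.01310 = 24.62 m³/day.

24.6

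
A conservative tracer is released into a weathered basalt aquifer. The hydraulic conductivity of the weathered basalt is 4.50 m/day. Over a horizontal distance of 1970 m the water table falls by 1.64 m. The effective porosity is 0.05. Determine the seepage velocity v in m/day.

0.0749

Hydraulic gradient i = Δh / L = 1.64 / 1970 = 0.0008325.
Darcy flux q = K · i = 4.500 × 0.0008325 = 0.003746 m/day.
Seepage velocity v = q / n_e = 0.003746 / 0.05 = 0.07492 m/day.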